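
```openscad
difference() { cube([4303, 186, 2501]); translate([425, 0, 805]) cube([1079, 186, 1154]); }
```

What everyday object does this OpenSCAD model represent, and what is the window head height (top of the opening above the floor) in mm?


A wall with a window opening. The window head height is 1959 mm.

A wall with a rectangular opening subtracted — a window. Sill at z = 805, opening 1154 mm tall, so the head is at 805 + 1154 = 1959 mm.


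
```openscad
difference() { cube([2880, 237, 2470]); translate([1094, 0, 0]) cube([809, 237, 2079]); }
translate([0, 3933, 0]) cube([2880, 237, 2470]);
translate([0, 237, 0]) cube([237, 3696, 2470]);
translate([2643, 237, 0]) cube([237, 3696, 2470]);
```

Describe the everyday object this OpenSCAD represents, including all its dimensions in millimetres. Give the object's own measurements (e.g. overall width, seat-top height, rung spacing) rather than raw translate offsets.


A single room: four walls, each 2470 mm tall and 237 mm thick, enclosing an outside footprint 2880×4170 mm (x × y), no floor or roof. The front and back walls (−y and +y sides) run the full x-width; the side walls fit between their inner faces. A door opening 809 mm wide and 2079 mm tall is cut through the front wall from the floor up, its −x edge 1094 mm from the wall's −x end.


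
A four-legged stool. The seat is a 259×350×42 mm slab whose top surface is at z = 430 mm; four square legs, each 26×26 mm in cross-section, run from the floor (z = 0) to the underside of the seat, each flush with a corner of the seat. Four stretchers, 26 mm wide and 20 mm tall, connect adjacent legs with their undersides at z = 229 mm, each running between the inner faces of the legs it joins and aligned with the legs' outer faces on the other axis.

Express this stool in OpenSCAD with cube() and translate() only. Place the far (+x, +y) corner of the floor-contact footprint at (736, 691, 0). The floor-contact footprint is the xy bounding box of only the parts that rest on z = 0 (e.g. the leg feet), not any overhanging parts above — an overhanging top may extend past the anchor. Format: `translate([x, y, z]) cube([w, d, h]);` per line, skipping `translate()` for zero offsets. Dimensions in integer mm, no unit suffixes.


// leg_h = 430 - 42 = 388
// stretcher span = 259 - 2*26 = 207
translate([477, 341, 388]) cube([259, 350, 42]);
translate([477, 341, 0]) cube([26, 26, 388]);
translate([710, 341, 0]) cube([26, 26, 388]);
translate([477, 665, 0]) cube([26, 26, 388]);
translate([710, 665, 0]) cube([26, 26, 388]);
translate([503, 341, 229]) cube([207, 26, 20]);
translate([503, 665, 229]) cube([207, 26, 20]);
translate([477, 367, 229]) cube([26, 298, 20]);
translate([710, 367, 229]) cube([26, 298, 20]);


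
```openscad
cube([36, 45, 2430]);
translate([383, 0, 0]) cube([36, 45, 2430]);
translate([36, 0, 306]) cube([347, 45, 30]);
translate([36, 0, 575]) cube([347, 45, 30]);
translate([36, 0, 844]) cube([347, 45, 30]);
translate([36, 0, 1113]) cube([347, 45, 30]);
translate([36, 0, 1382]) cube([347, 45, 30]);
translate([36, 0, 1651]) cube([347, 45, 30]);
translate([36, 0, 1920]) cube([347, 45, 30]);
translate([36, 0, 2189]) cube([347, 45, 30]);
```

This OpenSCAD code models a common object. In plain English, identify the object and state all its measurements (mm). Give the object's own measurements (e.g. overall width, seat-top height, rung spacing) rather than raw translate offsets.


A straight ladder. Two 36×45 mm vertical rails, 2430 mm tall, stand 419 mm apart (outside-to-outside) with their front faces coplanar on the −y side. 8 rungs, each 45 mm deep and 30 mm tall, span between the inner faces of the rails, front faces flush with the rails. The lowest rung's underside is at z = 306 mm and rungs are spaced 269 mm apart (underside to underside).


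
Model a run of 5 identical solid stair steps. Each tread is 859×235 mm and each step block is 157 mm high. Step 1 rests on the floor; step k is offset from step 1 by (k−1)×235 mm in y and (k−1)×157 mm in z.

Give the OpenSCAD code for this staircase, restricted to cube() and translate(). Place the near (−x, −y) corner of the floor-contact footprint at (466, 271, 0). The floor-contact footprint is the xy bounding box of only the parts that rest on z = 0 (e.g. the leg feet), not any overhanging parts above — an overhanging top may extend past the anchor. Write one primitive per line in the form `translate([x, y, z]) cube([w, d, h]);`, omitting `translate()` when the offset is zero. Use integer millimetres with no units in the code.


translate([466, 271, 0]) cube([859, 235, 157]);
translate([466, 506, 157]) cube([859, 235, 157]);
translate([466, 741, 314]) cube([859, 235, 157]);
translate([466, 976, 471]) cube([859, 235, 157]);
translate([466, 1211, 628]) cube([859, 235, 157]);


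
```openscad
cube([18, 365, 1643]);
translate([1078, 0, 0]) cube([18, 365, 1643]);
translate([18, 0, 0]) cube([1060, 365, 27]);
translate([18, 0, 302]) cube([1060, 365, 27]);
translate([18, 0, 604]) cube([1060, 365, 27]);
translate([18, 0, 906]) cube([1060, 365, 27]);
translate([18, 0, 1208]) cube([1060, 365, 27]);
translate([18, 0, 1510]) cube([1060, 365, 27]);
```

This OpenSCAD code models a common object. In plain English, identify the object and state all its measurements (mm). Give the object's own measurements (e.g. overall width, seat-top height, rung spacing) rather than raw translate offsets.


An open bookshelf. Two side panels, each 18 mm thick, 365 mm deep and 1643 mm tall, stand 1096 mm apart (outside-to-outside). Between them sit 6 shelves, each 27 mm thick and 365 mm deep, spanning the full gap between the sides. The bottom shelf rests on the floor (its underside at z = 0) and the clear gap between one shelf's top and the next shelf's underside is 275 mm.


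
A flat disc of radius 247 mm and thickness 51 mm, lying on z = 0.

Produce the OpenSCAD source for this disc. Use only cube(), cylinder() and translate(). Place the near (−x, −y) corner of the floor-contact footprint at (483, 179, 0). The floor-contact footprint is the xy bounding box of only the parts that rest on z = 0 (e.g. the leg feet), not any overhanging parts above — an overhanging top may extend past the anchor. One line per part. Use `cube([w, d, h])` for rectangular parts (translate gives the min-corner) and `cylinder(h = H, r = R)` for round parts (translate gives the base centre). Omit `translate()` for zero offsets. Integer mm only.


translate([730, 426, 0]) cylinder(h = 51, r = 247);


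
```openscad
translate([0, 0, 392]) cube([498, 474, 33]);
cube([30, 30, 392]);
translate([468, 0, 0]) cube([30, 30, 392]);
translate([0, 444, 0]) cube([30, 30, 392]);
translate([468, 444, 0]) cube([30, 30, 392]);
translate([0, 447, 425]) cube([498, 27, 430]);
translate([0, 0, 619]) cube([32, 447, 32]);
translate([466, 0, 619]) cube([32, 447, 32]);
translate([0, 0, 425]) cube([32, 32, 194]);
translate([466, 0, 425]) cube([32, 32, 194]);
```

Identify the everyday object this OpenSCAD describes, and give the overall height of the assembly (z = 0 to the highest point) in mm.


A chair. The overall height is 855 mm.

A slab on four corner posts with a tall panel at the back — a chair. The seat slab sits at z = 392 with thickness 33, and the 430 mm backrest starts at the seat top, so the overall height is 392 + 33 + 430 = 855 mm.


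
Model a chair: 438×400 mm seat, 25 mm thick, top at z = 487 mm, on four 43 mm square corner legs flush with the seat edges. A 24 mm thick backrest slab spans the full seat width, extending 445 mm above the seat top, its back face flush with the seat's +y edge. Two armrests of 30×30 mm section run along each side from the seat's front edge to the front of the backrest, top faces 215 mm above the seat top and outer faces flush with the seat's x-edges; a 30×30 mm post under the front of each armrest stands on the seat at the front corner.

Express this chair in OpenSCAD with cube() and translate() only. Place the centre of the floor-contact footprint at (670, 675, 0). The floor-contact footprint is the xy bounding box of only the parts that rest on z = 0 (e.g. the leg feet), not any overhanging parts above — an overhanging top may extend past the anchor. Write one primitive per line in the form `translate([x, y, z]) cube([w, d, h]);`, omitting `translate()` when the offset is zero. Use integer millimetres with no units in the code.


translate([451, 475, 462]) cube([438, 400, 25]);
translate([451, 475, 0]) cube([43, 43, 462]);
translate([846, 475, 0]) cube([43, 43, 462]);
translate([451, 832, 0]) cube([43, 43, 462]);
translate([846, 832, 0]) cube([43, 43, 462]);
translate([451, 851, 487]) cube([438, 24, 445]);
translate([451, 475, 672]) cube([30, 376, 30]);
translate([859, 475, 672]) cube([30, 376, 30]);
translate([451, 475, 487]) cube([30, 30, 185]);
translate([859, 475, 487]) cube([30, 30, 185]);


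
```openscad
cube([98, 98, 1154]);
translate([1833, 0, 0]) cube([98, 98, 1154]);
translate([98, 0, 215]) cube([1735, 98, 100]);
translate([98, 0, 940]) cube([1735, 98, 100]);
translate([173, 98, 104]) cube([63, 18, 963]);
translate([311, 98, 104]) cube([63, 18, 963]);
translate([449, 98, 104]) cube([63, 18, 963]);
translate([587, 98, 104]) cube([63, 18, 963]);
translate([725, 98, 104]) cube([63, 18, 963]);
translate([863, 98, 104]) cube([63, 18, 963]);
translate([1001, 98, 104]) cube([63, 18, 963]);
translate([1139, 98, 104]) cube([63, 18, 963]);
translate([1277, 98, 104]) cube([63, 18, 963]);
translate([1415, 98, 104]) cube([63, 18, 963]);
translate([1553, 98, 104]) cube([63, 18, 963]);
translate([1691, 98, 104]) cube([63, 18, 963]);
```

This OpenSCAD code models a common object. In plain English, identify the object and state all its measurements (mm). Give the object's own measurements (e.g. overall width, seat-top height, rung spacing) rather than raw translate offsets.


A fence section. Two 98×98 mm posts, 1154 mm tall, stand on the floor with a clear span of 1735 mm between their inner faces. Two horizontal rails of 98×100 mm section span the gap between the posts with their undersides at z = 215 mm and z = 940 mm, flush with the posts' −y face. 12 pickets, each 63 mm wide, 18 mm thick and 963 mm tall, are fixed to the +y face of the rails with their bottoms at z = 104 mm, spaced across the span with a 75 mm gap after the −x post and between neighbouring pickets, with 79 mm left before the +x post.


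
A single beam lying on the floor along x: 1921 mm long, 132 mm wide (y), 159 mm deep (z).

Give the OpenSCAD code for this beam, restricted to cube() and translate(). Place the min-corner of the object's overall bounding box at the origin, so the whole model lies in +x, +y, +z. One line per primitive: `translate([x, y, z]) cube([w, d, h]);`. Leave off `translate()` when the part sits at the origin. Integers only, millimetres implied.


cube([1921, 132, 159]);


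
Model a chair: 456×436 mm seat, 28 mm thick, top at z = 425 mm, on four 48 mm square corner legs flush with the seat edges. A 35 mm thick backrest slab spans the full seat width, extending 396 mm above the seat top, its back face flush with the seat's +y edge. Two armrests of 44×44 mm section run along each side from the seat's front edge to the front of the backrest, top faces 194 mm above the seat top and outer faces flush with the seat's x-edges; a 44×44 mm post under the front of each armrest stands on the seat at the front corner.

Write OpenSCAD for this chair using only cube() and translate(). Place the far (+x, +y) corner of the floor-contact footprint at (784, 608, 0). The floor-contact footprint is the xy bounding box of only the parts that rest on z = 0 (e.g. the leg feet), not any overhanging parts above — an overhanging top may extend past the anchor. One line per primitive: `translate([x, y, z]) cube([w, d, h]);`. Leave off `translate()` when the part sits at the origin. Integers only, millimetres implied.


// leg_h = 425 - 28 = 397
// arm post h = 194 - 44 = 150
translate([328, 172, 397]) cube([456, 436, 28]);
translate([328, 172, 0]) cube([48, 48, 397]);
translate([736, 172, 0]) cube([48, 48, 397]);
translate([328, 560, 0]) cube([48, 48, 397]);
translate([736, 560, 0]) cube([48, 48, 397]);
translate([328, 573, 425]) cube([456, 35, 396]);
translate([328, 172, 575]) cube([44, 401, 44]);
translate([740, 172, 575]) cube([44, 401, 44]);
translate([328, 172, 425]) cube([44, 44, 150]);
translate([740, 172, 425]) cube([44, 44, 150]);


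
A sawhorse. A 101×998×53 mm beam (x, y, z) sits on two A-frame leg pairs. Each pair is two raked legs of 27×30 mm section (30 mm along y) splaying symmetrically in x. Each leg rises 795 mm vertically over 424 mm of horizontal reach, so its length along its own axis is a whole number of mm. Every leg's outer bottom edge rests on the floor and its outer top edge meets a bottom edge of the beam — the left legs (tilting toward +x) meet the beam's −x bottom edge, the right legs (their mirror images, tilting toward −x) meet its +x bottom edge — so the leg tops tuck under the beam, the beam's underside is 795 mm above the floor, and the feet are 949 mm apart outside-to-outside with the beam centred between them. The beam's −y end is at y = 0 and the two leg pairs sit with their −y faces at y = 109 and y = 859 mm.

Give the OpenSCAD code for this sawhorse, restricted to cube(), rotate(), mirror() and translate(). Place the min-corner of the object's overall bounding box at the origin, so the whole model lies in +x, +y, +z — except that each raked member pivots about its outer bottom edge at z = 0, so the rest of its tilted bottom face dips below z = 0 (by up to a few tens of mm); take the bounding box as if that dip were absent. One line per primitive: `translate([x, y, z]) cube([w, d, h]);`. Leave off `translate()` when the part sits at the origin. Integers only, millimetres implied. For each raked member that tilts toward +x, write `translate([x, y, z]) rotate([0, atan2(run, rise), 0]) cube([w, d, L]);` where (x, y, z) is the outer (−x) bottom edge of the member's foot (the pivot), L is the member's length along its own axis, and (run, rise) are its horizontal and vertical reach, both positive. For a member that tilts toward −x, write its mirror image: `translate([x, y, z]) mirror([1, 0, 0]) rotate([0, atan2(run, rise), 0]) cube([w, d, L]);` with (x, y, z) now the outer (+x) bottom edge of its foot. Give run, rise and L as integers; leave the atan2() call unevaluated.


translate([424, 0, 795]) cube([101, 998, 53]);
translate([0, 109, 0]) rotate([0, atan2(424, 795), 0]) cube([27, 30, 901]);
translate([949, 109, 0]) mirror([1, 0, 0]) rotate([0, atan2(424, 795), 0]) cube([27, 30, 901]);
translate([0, 859, 0]) rotate([0, atan2(424, 795), 0]) cube([27, 30, 901]);
translate([949, 859, 0]) mirror([1, 0, 0]) rotate([0, atan2(424, 795), 0]) cube([27, 30, 901]);


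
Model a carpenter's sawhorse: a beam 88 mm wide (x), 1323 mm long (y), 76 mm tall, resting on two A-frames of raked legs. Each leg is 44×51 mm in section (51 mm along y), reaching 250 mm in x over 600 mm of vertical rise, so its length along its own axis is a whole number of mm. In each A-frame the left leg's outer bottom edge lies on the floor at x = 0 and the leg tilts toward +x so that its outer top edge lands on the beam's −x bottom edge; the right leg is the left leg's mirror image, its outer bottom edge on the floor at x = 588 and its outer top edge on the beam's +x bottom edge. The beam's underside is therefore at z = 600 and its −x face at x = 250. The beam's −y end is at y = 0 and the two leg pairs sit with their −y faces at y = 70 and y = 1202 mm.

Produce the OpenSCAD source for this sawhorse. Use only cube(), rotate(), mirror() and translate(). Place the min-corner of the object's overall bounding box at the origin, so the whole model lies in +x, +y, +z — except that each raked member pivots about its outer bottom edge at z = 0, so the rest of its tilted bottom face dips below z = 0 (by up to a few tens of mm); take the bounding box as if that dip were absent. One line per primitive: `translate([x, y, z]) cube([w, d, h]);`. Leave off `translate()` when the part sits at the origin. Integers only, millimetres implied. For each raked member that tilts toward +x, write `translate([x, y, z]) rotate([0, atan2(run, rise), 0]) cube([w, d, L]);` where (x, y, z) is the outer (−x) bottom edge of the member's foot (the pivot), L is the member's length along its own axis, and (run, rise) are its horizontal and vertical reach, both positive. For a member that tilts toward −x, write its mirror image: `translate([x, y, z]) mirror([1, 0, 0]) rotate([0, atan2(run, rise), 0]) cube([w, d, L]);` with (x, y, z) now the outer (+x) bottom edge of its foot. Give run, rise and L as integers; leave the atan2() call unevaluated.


// leg length = √(250² + 600²) = 650
// right-leg outer foot x = 2·250 + 88 = 588
// beam min-corner = (250, 0, 600)
translate([250, 0, 600]) cube([88, 1323, 76]);
translate([0, 70, 0]) rotate([0, atan2(250, 600), 0]) cube([44, 51, 650]);
translate([588, 70, 0]) mirror([1, 0, 0]) rotate([0, atan2(250, 600), 0]) cube([44, 51, 650]);
translate([0, 1202, 0]) rotate([0, atan2(250, 600), 0]) cube([44, 51, 650]);
translate([588, 1202, 0]) mirror([1, 0, 0]) rotate([0, atan2(250, 600), 0]) cube([44, 51, 650]);


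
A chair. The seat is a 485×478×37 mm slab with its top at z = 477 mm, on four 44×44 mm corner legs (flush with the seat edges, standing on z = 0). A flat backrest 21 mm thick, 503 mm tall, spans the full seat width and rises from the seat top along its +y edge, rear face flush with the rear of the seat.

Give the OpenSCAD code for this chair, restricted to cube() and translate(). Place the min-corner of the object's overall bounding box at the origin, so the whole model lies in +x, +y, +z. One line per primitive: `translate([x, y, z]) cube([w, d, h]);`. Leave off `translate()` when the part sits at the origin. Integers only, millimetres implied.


translate([0, 0, 440]) cube([485, 478, 37]);
cube([44, 44, 440]);
translate([441, 0, 0]) cube([44, 44, 440]);
translate([0, 434, 0]) cube([44, 44, 440]);
translate([441, 434, 0]) cube([44, 44, 440]);
translate([0, 457, 477]) cube([485, 21, 503]);


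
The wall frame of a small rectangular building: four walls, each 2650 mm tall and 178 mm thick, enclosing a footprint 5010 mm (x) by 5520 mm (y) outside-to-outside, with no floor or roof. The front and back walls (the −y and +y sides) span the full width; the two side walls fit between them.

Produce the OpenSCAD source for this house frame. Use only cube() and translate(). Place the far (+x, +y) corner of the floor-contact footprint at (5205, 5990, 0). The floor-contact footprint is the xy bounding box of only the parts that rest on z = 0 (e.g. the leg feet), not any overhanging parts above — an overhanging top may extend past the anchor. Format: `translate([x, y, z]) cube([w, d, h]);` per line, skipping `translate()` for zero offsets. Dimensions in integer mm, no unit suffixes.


translate([195, 470, 0]) cube([5010, 178, 2650]);
translate([195, 5812, 0]) cube([5010, 178, 2650]);
translate([195, 648, 0]) cube([178, 5164, 2650]);
translate([5027, 648, 0]) cube([178, 5164, 2650]);


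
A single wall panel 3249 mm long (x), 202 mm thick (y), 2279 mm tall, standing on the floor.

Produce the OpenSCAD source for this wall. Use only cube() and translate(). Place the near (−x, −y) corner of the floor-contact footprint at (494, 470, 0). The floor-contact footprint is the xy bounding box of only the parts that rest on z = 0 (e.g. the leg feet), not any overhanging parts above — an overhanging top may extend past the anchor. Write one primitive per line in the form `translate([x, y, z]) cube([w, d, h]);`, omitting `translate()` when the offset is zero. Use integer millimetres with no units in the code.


translate([494, 470, 0]) cube([3249, 202, 2279]);


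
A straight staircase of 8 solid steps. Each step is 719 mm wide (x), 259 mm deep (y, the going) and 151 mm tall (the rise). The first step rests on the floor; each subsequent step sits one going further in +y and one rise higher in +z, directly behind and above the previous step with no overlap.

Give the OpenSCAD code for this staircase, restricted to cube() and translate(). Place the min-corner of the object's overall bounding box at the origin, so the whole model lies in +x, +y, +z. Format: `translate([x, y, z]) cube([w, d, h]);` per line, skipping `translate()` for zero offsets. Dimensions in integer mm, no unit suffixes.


cube([719, 259, 151]);
translate([0, 259, 151]) cube([719, 259, 151]);
translate([0, 518, 302]) cube([719, 259, 151]);
translate([0, 777, 453]) cube([719, 259, 151]);
translate([0, 1036, 604]) cube([719, 259, 151]);
translate([0, 1295, 755]) cube([719, 259, 151]);
translate([0, 1554, 906]) cube([719, 259, 151]);
translate([0, 1813, 1057]) cube([719, 259, 151]);


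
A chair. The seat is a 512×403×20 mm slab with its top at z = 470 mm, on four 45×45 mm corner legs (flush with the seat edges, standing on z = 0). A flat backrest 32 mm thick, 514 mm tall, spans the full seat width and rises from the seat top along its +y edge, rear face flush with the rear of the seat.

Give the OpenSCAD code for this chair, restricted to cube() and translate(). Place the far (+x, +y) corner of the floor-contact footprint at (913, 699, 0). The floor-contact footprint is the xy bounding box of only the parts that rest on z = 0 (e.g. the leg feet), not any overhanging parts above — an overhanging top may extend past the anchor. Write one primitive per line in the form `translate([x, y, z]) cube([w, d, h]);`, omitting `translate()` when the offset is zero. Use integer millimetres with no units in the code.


translate([401, 296, 450]) cube([512, 403, 20]);
translate([401, 296, 0]) cube([45, 45, 450]);
translate([868, 296, 0]) cube([45, 45, 450]);
translate([401, 654, 0]) cube([45, 45, 450]);
translate([868, 654, 0]) cube([45, 45, 450]);
translate([401, 667, 470]) cube([512, 32, 514]);


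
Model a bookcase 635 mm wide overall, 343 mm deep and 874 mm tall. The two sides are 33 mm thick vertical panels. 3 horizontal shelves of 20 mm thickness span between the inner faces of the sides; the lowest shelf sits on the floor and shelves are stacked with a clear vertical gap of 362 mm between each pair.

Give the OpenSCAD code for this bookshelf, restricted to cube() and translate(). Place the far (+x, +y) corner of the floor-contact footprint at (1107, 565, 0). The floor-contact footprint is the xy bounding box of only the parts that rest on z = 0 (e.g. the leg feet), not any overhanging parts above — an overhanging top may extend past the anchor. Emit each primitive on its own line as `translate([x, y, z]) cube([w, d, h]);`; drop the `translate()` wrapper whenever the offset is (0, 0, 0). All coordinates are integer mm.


translate([472, 222, 0]) cube([33, 343, 874]);
translate([1074, 222, 0]) cube([33, 343, 874]);
translate([505, 222, 0]) cube([569, 343, 20]);
translate([505, 222, 382]) cube([569, 343, 20]);
translate([505, 222, 764]) cube([569, 343, 20]);


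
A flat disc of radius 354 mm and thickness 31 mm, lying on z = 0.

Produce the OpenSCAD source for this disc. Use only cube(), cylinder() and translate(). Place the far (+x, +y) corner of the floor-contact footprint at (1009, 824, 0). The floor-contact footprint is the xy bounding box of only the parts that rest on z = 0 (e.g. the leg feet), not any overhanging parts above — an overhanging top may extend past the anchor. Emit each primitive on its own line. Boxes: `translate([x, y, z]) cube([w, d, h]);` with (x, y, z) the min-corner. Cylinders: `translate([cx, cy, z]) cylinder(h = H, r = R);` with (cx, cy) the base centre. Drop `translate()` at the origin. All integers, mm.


translate([655, 470, 0]) cylinder(h = 31, r = 354);


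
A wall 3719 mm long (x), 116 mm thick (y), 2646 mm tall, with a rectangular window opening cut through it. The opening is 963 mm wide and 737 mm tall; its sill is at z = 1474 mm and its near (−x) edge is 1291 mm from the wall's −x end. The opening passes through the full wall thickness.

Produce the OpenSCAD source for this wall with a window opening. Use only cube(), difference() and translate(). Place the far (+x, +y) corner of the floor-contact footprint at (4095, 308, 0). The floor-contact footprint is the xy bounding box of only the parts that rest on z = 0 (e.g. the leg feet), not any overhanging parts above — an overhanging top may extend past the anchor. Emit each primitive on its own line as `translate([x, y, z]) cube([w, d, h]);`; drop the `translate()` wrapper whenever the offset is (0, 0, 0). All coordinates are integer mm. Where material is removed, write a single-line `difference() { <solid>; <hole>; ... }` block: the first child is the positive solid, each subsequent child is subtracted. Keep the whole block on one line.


difference() { translate([376, 192, 0]) cube([3719, 116, 2646]); translate([1667, 192, 1474]) cube([963, 116, 737]); }


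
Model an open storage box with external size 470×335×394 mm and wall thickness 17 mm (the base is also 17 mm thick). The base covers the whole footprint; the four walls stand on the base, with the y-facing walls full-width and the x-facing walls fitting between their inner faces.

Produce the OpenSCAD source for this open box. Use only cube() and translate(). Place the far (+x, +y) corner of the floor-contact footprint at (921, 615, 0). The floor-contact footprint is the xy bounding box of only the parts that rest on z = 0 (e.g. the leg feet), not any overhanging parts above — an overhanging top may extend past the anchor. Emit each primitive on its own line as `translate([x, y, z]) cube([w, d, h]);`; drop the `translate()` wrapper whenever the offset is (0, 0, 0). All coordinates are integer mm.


translate([451, 280, 0]) cube([470, 335, 17]);
translate([451, 280, 17]) cube([470, 17, 377]);
translate([451, 598, 17]) cube([470, 17, 377]);
translate([451, 297, 17]) cube([17, 301, 377]);
translate([904, 297, 17]) cube([17, 301, 377]);


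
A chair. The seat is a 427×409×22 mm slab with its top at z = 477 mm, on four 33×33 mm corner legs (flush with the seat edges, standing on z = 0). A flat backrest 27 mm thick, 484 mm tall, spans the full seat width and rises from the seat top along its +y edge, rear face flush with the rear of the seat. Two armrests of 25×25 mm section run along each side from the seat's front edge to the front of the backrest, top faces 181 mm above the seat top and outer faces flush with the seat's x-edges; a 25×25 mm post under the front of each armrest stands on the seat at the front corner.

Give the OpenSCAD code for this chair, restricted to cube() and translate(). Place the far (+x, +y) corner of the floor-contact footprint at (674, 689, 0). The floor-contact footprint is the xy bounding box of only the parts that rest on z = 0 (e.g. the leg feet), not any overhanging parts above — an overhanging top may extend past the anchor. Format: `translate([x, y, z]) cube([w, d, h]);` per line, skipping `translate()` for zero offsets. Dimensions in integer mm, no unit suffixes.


translate([247, 280, 455]) cube([427, 409, 22]);
translate([247, 280, 0]) cube([33, 33, 455]);
translate([641, 280, 0]) cube([33, 33, 455]);
translate([247, 656, 0]) cube([33, 33, 455]);
translate([641, 656, 0]) cube([33, 33, 455]);
translate([247, 662, 477]) cube([427, 27, 484]);
translate([247, 280, 633]) cube([25, 382, 25]);
translate([649, 280, 633]) cube([25, 382, 25]);
translate([247, 280, 477]) cube([25, 25, 156]);
translate([649, 280, 477]) cube([25, 25, 156]);


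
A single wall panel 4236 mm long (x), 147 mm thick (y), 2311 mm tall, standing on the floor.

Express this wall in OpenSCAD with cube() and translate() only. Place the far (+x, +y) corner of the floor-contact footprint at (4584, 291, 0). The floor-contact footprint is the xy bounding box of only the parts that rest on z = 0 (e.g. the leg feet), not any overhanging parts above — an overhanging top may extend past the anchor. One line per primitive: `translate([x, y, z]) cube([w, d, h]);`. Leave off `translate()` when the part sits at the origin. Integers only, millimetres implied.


translate([348, 144, 0]) cube([4236, 147, 2311]);


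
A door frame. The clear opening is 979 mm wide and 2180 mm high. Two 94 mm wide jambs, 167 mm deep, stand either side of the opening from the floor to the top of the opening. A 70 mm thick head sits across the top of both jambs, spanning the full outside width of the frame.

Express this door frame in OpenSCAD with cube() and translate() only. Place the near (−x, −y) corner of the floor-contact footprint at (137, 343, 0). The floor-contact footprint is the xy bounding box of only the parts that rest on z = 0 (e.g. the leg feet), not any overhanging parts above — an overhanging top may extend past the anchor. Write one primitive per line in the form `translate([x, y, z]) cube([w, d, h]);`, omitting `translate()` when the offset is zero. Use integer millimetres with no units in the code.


translate([137, 343, 0]) cube([94, 167, 2180]);
translate([1210, 343, 0]) cube([94, 167, 2180]);
translate([137, 343, 2180]) cube([1167, 167, 70]);


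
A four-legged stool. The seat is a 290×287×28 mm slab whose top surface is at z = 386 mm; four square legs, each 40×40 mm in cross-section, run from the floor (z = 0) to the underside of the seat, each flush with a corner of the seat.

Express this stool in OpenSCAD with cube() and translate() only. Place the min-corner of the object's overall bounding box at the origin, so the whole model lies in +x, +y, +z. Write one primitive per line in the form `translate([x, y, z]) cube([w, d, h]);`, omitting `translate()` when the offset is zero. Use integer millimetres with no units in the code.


translate([0, 0, 358]) cube([290, 287, 28]);
cube([40, 40, 358]);
translate([250, 0, 0]) cube([40, 40, 358]);
translate([0, 247, 0]) cube([40, 40, 358]);
translate([250, 247, 0]) cube([40, 40, 358]);


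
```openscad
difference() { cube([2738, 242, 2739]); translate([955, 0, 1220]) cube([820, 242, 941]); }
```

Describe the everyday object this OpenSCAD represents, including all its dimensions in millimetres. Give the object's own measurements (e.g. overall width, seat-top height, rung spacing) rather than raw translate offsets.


A wall 2738 mm long (x), 242 mm thick (y), 2739 mm tall, with a rectangular window opening cut through it. The opening is 820 mm wide and 941 mm tall; its sill is at z = 1220 mm and its near (−x) edge is 955 mm from the wall's −x end. The opening passes through the full wall thickness.


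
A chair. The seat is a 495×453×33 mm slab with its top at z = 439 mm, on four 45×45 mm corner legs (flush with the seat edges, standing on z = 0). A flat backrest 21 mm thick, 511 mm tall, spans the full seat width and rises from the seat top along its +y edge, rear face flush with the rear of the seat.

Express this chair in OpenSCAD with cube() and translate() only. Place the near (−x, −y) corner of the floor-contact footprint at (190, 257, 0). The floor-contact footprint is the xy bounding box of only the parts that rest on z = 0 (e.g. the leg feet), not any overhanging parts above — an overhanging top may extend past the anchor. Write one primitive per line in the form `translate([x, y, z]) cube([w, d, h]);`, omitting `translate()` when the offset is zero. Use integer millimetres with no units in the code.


translate([190, 257, 406]) cube([495, 453, 33]);
translate([190, 257, 0]) cube([45, 45, 406]);
translate([640, 257, 0]) cube([45, 45, 406]);
translate([190, 665, 0]) cube([45, 45, 406]);
translate([640, 665, 0]) cube([45, 45, 406]);
translate([190, 689, 439]) cube([495, 21, 511]);


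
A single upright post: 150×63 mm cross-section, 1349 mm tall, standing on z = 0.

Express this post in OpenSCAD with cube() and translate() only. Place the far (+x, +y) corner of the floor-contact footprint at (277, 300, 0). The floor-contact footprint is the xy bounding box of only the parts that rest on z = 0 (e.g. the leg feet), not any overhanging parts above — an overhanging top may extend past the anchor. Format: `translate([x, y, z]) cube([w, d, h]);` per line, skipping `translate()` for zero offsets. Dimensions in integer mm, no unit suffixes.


translate([127, 237, 0]) cube([150, 63, 1349]);


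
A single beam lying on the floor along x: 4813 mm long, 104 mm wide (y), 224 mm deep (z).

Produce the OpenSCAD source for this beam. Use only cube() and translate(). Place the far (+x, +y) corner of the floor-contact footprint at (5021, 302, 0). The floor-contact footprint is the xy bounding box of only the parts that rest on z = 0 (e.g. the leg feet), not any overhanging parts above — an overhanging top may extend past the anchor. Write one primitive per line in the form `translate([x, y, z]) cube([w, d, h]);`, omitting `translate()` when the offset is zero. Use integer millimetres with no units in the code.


translate([208, 198, 0]) cube([4813, 104, 224]);


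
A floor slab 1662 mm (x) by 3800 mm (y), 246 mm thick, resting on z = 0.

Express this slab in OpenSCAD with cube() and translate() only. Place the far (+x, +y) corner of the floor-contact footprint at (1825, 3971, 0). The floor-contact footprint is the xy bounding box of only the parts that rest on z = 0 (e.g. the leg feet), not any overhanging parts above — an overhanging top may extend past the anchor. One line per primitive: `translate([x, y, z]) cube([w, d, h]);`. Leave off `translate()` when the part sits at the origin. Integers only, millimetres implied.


translate([163, 171, 0]) cube([1662, 3800, 246]);


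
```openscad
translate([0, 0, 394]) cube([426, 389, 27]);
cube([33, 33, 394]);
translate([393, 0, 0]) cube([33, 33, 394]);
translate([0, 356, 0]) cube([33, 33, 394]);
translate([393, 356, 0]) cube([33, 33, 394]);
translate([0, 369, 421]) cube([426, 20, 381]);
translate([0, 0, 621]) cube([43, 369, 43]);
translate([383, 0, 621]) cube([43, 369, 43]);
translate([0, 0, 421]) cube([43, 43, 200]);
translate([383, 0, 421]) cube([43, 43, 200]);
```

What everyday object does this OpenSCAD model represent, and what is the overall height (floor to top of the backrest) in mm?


A chair. The overall height is 802 mm.

A slab on four corner posts with a tall panel at the back — a chair. The seat slab sits at z = 394 with thickness 27, and the 381 mm backrest starts at the seat top, so the overall height is 394 + 27 + 381 = 802 mm.


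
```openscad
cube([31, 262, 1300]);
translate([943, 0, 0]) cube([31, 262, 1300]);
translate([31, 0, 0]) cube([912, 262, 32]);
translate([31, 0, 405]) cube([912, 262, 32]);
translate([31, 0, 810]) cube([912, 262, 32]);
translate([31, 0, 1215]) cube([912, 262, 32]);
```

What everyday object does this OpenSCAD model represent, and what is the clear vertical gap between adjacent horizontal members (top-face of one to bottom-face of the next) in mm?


A bookshelf. The clear shelf gap is 373 mm.

Two tall side panels with 4 horizontal boards between them — a bookshelf. The first two shelf undersides are at z = 0 and z = 405; with shelf thickness 32, the clear gap is 405 − 0 − 32 = 373 mm.


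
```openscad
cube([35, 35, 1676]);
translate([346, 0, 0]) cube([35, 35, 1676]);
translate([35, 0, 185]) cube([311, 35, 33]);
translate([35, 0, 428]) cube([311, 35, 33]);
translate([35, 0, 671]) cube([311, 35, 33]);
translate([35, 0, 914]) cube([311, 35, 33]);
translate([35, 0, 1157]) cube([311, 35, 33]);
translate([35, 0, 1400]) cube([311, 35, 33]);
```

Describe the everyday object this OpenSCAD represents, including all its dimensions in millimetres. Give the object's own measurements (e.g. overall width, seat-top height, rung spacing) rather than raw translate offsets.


A straight ladder. Two 35×35 mm vertical rails, 1676 mm tall, stand 381 mm apart (outside-to-outside) with their front faces coplanar on the −y side. 6 rungs, each 35 mm deep and 33 mm tall, span between the inner faces of the rails, front faces flush with the rails. The lowest rung's underside is at z = 185 mm and rungs are spaced 243 mm apart (underside to underside).


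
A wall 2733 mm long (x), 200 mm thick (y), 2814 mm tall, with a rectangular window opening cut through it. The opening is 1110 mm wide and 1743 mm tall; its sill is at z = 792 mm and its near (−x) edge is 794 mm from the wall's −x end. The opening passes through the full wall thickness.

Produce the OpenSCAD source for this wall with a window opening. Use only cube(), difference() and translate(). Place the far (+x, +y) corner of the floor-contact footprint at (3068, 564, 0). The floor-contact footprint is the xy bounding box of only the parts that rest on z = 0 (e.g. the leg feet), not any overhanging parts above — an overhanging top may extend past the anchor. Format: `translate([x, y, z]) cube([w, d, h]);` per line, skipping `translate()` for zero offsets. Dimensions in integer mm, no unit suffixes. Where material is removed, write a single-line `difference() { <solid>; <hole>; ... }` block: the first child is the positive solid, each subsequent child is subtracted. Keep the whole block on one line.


difference() { translate([335, 364, 0]) cube([2733, 200, 2814]); translate([1129, 364, 792]) cube([1110, 200, 1743]); }


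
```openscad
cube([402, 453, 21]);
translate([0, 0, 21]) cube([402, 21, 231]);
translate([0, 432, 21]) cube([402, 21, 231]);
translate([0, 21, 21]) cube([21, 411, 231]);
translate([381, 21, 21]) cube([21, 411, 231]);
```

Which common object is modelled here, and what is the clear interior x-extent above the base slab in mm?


An open box. The internal width is 360 mm.

A 402×453 base slab with four walls standing on it — an open box. The base is 402 mm wide and the walls are 21 mm thick, so the internal width is 402 − 2 × 21 = 360 mm.


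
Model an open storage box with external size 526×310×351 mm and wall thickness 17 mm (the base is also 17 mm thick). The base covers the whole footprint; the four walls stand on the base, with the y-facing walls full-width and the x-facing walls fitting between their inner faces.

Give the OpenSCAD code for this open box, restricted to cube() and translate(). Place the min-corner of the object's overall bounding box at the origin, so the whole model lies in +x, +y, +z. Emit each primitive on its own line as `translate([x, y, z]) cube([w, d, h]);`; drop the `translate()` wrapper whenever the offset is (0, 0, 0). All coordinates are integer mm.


cube([526, 310, 17]);
translate([0, 0, 17]) cube([526, 17, 334]);
translate([0, 293, 17]) cube([526, 17, 334]);
translate([0, 17, 17]) cube([17, 276, 334]);
translate([509, 17, 17]) cube([17, 276, 334]);


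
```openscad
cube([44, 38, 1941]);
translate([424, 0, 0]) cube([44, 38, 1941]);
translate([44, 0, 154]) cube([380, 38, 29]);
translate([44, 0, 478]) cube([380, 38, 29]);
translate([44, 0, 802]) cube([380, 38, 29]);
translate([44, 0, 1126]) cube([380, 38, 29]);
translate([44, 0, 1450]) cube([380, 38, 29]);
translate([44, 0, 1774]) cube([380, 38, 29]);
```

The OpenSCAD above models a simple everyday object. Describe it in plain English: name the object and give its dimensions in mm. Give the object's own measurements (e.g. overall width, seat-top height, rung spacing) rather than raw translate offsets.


A straight ladder. Two 44×38 mm vertical rails, 1941 mm tall, stand 468 mm apart (outside-to-outside) with their front faces coplanar on the −y side. 6 rungs, each 38 mm deep and 29 mm tall, span between the inner faces of the rails, front faces flush with the rails. The lowest rung's underside is at z = 154 mm and rungs are spaced 324 mm apart (underside to underside).


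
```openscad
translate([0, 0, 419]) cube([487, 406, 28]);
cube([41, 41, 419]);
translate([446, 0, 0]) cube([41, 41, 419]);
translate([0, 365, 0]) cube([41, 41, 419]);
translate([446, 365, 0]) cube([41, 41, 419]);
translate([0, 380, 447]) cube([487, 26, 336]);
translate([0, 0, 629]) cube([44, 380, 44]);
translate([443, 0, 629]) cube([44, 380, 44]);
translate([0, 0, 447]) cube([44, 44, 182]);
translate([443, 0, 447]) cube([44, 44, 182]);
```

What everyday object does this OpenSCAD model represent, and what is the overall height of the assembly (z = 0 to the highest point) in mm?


A chair. The overall height is 783 mm.

A slab on four corner posts with a tall panel at the back — a chair. The seat slab sits at z = 419 with thickness 28, and the 336 mm backrest starts at the seat top, so the overall height is 419 + 28 + 336 = 783 mm.
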